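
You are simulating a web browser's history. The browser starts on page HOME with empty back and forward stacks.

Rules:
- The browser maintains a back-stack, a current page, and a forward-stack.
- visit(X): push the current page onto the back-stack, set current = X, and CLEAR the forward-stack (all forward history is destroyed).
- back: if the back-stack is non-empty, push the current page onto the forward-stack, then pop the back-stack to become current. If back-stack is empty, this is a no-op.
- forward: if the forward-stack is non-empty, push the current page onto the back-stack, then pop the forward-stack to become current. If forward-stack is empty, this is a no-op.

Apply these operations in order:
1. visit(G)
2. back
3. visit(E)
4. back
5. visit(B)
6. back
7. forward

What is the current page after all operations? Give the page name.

After 1 (visit(G)): cur=G back=1 fwd=0
After 2 (back): cur=HOME back=0 fwd=1
After 3 (visit(E)): cur=E back=1 fwd=0
After 4 (back): cur=HOME back=0 fwd=1
After 5 (visit(B)): cur=B back=1 fwd=0
After 6 (back): cur=HOME back=0 fwd=1
After 7 (forward): cur=B back=1 fwd=0

Answer: B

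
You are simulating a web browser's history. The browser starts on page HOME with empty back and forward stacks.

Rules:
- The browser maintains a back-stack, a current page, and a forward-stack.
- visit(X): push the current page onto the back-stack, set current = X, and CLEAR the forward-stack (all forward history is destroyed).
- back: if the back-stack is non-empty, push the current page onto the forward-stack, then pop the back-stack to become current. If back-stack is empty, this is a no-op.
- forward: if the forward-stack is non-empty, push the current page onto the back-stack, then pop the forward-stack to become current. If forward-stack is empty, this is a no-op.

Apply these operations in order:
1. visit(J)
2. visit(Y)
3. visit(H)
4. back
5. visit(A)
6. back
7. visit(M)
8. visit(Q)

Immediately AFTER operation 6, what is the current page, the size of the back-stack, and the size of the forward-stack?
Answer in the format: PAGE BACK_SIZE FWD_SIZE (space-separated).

After 1 (visit(J)): cur=J back=1 fwd=0
After 2 (visit(Y)): cur=Y back=2 fwd=0
After 3 (visit(H)): cur=H back=3 fwd=0
After 4 (back): cur=Y back=2 fwd=1
After 5 (visit(A)): cur=A back=3 fwd=0
After 6 (back): cur=Y back=2 fwd=1

Y 2 1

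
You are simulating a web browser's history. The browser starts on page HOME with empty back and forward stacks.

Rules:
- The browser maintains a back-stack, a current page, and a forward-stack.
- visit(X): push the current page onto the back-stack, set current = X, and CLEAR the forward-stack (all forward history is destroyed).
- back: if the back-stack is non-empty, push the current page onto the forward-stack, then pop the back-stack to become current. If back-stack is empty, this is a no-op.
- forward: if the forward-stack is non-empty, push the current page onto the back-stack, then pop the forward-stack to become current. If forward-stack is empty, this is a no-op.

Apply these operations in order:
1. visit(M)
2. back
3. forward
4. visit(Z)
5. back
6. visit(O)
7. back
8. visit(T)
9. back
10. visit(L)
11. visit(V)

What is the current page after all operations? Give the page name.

After 1 (visit(M)): cur=M back=1 fwd=0
After 2 (back): cur=HOME back=0 fwd=1
After 3 (forward): cur=M back=1 fwd=0
After 4 (visit(Z)): cur=Z back=2 fwd=0
After 5 (back): cur=M back=1 fwd=1
After 6 (visit(O)): cur=O back=2 fwd=0
After 7 (back): cur=M back=1 fwd=1
After 8 (visit(T)): cur=T back=2 fwd=0
After 9 (back): cur=M back=1 fwd=1
After 10 (visit(L)): cur=L back=2 fwd=0
After 11 (visit(V)): cur=V back=3 fwd=0

Answer: V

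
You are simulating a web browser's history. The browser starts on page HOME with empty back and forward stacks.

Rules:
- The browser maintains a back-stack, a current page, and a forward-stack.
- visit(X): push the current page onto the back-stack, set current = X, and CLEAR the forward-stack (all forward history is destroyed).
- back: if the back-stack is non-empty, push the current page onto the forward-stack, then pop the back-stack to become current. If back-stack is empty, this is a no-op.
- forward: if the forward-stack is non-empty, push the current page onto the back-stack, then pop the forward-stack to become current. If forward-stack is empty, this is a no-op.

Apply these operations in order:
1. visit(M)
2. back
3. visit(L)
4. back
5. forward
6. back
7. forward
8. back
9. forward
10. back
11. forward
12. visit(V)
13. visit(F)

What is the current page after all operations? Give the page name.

After 1 (visit(M)): cur=M back=1 fwd=0
After 2 (back): cur=HOME back=0 fwd=1
After 3 (visit(L)): cur=L back=1 fwd=0
After 4 (back): cur=HOME back=0 fwd=1
After 5 (forward): cur=L back=1 fwd=0
After 6 (back): cur=HOME back=0 fwd=1
After 7 (forward): cur=L back=1 fwd=0
After 8 (back): cur=HOME back=0 fwd=1
After 9 (forward): cur=L back=1 fwd=0
After 10 (back): cur=HOME back=0 fwd=1
After 11 (forward): cur=L back=1 fwd=0
After 12 (visit(V)): cur=V back=2 fwd=0
After 13 (visit(F)): cur=F back=3 fwd=0

Answer: F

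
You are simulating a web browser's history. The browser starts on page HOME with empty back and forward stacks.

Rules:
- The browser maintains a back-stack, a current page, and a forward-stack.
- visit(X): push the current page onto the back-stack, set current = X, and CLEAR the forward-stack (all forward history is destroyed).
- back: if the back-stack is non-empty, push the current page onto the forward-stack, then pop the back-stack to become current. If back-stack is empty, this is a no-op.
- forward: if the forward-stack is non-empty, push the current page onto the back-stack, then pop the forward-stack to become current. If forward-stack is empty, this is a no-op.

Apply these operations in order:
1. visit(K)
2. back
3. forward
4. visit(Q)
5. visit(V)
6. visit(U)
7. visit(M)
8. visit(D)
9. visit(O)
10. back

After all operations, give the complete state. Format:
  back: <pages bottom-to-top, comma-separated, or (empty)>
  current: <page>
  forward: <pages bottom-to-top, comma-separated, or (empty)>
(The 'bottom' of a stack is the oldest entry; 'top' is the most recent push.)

After 1 (visit(K)): cur=K back=1 fwd=0
After 2 (back): cur=HOME back=0 fwd=1
After 3 (forward): cur=K back=1 fwd=0
After 4 (visit(Q)): cur=Q back=2 fwd=0
After 5 (visit(V)): cur=V back=3 fwd=0
After 6 (visit(U)): cur=U back=4 fwd=0
After 7 (visit(M)): cur=M back=5 fwd=0
After 8 (visit(D)): cur=D back=6 fwd=0
After 9 (visit(O)): cur=O back=7 fwd=0
After 10 (back): cur=D back=6 fwd=1

Answer: back: HOME,K,Q,V,U,M
current: D
forward: O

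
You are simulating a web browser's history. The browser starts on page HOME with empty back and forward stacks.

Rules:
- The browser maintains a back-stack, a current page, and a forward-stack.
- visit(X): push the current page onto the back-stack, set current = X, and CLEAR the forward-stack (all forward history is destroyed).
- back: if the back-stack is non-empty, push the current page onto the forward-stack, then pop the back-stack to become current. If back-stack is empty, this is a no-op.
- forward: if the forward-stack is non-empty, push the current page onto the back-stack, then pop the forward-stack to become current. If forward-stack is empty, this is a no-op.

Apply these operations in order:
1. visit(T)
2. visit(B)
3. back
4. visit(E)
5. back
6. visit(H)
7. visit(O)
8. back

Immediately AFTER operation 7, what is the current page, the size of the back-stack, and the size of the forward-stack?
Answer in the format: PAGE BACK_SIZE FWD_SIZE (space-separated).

After 1 (visit(T)): cur=T back=1 fwd=0
After 2 (visit(B)): cur=B back=2 fwd=0
After 3 (back): cur=T back=1 fwd=1
After 4 (visit(E)): cur=E back=2 fwd=0
After 5 (back): cur=T back=1 fwd=1
After 6 (visit(H)): cur=H back=2 fwd=0
After 7 (visit(O)): cur=O back=3 fwd=0

O 3 0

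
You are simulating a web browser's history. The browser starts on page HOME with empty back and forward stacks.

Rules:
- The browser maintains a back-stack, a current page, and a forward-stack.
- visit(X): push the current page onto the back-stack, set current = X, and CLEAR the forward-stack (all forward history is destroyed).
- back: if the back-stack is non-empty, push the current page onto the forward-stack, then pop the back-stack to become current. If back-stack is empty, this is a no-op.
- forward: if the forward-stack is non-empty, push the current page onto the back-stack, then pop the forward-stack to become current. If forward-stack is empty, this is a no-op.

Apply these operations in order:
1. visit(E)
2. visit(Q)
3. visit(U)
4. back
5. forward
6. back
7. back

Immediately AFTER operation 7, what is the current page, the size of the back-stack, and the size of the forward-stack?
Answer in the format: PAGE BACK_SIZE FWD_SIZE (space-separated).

After 1 (visit(E)): cur=E back=1 fwd=0
After 2 (visit(Q)): cur=Q back=2 fwd=0
After 3 (visit(U)): cur=U back=3 fwd=0
After 4 (back): cur=Q back=2 fwd=1
After 5 (forward): cur=U back=3 fwd=0
After 6 (back): cur=Q back=2 fwd=1
After 7 (back): cur=E back=1 fwd=2

E 1 2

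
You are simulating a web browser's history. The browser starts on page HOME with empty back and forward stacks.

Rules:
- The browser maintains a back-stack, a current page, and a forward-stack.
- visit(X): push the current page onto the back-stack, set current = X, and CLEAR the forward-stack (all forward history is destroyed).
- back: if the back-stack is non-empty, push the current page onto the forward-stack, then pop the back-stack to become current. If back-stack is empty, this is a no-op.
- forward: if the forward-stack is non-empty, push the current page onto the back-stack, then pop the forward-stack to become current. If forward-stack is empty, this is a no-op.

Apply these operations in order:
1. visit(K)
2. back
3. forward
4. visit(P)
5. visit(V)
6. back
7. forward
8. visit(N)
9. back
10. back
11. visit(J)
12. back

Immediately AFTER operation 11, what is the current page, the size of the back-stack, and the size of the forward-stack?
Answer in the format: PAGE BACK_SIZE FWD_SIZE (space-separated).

After 1 (visit(K)): cur=K back=1 fwd=0
After 2 (back): cur=HOME back=0 fwd=1
After 3 (forward): cur=K back=1 fwd=0
After 4 (visit(P)): cur=P back=2 fwd=0
After 5 (visit(V)): cur=V back=3 fwd=0
After 6 (back): cur=P back=2 fwd=1
After 7 (forward): cur=V back=3 fwd=0
After 8 (visit(N)): cur=N back=4 fwd=0
After 9 (back): cur=V back=3 fwd=1
After 10 (back): cur=P back=2 fwd=2
After 11 (visit(J)): cur=J back=3 fwd=0

J 3 0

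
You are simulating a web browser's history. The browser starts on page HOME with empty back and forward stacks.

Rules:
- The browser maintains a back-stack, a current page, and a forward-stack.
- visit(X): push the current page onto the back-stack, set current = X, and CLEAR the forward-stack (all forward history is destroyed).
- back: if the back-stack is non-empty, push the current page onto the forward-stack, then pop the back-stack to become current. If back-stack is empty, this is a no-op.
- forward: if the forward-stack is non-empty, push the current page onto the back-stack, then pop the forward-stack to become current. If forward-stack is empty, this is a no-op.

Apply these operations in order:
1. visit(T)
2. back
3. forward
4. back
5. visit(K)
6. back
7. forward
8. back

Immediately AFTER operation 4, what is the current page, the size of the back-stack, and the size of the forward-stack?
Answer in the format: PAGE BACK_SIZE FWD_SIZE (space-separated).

After 1 (visit(T)): cur=T back=1 fwd=0
After 2 (back): cur=HOME back=0 fwd=1
After 3 (forward): cur=T back=1 fwd=0
After 4 (back): cur=HOME back=0 fwd=1

HOME 0 1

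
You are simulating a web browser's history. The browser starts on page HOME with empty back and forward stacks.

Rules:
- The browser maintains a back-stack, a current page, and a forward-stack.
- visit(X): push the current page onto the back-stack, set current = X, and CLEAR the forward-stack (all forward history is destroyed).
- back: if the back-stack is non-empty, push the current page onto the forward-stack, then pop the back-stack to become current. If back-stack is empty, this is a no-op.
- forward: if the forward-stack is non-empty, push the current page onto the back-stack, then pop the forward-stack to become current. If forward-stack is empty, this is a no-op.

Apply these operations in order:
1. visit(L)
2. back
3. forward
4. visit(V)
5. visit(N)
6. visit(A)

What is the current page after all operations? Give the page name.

Answer: A

Derivation:
After 1 (visit(L)): cur=L back=1 fwd=0
After 2 (back): cur=HOME back=0 fwd=1
After 3 (forward): cur=L back=1 fwd=0
After 4 (visit(V)): cur=V back=2 fwd=0
After 5 (visit(N)): cur=N back=3 fwd=0
After 6 (visit(A)): cur=A back=4 fwd=0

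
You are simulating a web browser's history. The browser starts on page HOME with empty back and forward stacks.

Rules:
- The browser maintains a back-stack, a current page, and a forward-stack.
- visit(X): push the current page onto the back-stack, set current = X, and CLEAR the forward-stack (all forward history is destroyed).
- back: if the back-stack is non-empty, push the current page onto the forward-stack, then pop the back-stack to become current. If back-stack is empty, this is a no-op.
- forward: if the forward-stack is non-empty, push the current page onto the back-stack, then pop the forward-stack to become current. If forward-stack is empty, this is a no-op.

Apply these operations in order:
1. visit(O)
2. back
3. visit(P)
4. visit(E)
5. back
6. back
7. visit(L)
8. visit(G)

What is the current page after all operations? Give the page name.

Answer: G

Derivation:
After 1 (visit(O)): cur=O back=1 fwd=0
After 2 (back): cur=HOME back=0 fwd=1
After 3 (visit(P)): cur=P back=1 fwd=0
After 4 (visit(E)): cur=E back=2 fwd=0
After 5 (back): cur=P back=1 fwd=1
After 6 (back): cur=HOME back=0 fwd=2
After 7 (visit(L)): cur=L back=1 fwd=0
After 8 (visit(G)): cur=G back=2 fwd=0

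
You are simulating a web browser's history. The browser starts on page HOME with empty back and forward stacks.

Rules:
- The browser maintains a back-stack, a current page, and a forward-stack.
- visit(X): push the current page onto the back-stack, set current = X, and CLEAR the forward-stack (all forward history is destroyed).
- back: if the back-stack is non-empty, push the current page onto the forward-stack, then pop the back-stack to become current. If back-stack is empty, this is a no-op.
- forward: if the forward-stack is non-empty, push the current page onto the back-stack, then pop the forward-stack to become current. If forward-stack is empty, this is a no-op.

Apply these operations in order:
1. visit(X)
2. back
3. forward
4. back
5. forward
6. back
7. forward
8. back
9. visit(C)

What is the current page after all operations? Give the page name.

After 1 (visit(X)): cur=X back=1 fwd=0
After 2 (back): cur=HOME back=0 fwd=1
After 3 (forward): cur=X back=1 fwd=0
After 4 (back): cur=HOME back=0 fwd=1
After 5 (forward): cur=X back=1 fwd=0
After 6 (back): cur=HOME back=0 fwd=1
After 7 (forward): cur=X back=1 fwd=0
After 8 (back): cur=HOME back=0 fwd=1
After 9 (visit(C)): cur=C back=1 fwd=0

Answer: C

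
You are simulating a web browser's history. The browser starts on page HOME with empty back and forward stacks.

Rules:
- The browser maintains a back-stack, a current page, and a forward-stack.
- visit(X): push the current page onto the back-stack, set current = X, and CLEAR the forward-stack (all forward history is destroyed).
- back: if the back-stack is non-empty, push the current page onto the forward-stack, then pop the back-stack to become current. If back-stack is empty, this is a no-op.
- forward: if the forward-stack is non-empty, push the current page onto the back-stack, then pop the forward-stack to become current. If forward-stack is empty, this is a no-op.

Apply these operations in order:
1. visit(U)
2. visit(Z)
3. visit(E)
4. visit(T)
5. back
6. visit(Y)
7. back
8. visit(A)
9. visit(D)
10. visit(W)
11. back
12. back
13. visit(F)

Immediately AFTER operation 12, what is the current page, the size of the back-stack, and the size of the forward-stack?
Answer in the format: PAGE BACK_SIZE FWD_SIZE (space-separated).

After 1 (visit(U)): cur=U back=1 fwd=0
After 2 (visit(Z)): cur=Z back=2 fwd=0
After 3 (visit(E)): cur=E back=3 fwd=0
After 4 (visit(T)): cur=T back=4 fwd=0
After 5 (back): cur=E back=3 fwd=1
After 6 (visit(Y)): cur=Y back=4 fwd=0
After 7 (back): cur=E back=3 fwd=1
After 8 (visit(A)): cur=A back=4 fwd=0
After 9 (visit(D)): cur=D back=5 fwd=0
After 10 (visit(W)): cur=W back=6 fwd=0
After 11 (back): cur=D back=5 fwd=1
After 12 (back): cur=A back=4 fwd=2

A 4 2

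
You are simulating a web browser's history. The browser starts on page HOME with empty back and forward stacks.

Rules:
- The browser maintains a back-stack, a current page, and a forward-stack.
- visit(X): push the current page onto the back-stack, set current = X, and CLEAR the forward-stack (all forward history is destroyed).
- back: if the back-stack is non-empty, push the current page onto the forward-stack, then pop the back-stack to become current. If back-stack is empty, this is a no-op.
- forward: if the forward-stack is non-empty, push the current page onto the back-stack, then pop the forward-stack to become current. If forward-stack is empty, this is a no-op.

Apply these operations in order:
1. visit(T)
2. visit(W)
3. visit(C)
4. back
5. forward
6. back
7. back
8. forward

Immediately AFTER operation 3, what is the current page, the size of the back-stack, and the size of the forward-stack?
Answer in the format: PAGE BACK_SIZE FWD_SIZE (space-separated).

After 1 (visit(T)): cur=T back=1 fwd=0
After 2 (visit(W)): cur=W back=2 fwd=0
After 3 (visit(C)): cur=C back=3 fwd=0

C 3 0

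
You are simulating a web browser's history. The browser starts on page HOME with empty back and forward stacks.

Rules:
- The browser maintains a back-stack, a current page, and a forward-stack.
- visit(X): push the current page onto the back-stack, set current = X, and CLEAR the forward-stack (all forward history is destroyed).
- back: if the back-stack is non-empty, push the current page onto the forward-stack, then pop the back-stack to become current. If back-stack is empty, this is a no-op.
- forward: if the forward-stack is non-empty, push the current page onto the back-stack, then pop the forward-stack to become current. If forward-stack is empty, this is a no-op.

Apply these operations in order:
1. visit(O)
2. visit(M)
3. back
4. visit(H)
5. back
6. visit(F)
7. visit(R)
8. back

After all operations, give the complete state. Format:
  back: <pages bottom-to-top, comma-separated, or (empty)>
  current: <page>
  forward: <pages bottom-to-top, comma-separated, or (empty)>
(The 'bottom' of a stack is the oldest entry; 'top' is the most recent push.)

After 1 (visit(O)): cur=O back=1 fwd=0
After 2 (visit(M)): cur=M back=2 fwd=0
After 3 (back): cur=O back=1 fwd=1
After 4 (visit(H)): cur=H back=2 fwd=0
After 5 (back): cur=O back=1 fwd=1
After 6 (visit(F)): cur=F back=2 fwd=0
After 7 (visit(R)): cur=R back=3 fwd=0
After 8 (back): cur=F back=2 fwd=1

Answer: back: HOME,O
current: F
forward: R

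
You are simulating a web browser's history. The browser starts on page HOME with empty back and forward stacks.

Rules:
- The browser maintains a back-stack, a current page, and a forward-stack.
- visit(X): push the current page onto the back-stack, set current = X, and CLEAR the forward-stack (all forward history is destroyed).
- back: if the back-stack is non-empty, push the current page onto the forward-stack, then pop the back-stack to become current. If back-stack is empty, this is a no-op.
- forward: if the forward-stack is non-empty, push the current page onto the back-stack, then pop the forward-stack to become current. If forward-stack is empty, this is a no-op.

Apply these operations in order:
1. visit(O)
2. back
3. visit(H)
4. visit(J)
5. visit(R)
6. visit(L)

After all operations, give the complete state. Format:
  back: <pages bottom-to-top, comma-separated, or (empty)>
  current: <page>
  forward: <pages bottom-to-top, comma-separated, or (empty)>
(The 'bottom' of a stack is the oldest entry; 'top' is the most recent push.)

Answer: back: HOME,H,J,R
current: L
forward: (empty)

Derivation:
After 1 (visit(O)): cur=O back=1 fwd=0
After 2 (back): cur=HOME back=0 fwd=1
After 3 (visit(H)): cur=H back=1 fwd=0
After 4 (visit(J)): cur=J back=2 fwd=0
After 5 (visit(R)): cur=R back=3 fwd=0
After 6 (visit(L)): cur=L back=4 fwd=0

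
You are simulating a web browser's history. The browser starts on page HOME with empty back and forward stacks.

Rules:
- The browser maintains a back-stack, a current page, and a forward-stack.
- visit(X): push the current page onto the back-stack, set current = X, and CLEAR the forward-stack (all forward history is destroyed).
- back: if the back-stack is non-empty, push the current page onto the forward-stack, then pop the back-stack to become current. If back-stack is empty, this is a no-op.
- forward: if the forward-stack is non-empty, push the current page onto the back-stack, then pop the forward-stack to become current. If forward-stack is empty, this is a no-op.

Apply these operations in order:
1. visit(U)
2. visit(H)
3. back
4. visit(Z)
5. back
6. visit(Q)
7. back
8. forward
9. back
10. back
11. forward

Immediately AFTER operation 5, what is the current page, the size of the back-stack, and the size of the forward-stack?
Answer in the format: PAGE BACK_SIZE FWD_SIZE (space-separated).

After 1 (visit(U)): cur=U back=1 fwd=0
After 2 (visit(H)): cur=H back=2 fwd=0
After 3 (back): cur=U back=1 fwd=1
After 4 (visit(Z)): cur=Z back=2 fwd=0
After 5 (back): cur=U back=1 fwd=1

U 1 1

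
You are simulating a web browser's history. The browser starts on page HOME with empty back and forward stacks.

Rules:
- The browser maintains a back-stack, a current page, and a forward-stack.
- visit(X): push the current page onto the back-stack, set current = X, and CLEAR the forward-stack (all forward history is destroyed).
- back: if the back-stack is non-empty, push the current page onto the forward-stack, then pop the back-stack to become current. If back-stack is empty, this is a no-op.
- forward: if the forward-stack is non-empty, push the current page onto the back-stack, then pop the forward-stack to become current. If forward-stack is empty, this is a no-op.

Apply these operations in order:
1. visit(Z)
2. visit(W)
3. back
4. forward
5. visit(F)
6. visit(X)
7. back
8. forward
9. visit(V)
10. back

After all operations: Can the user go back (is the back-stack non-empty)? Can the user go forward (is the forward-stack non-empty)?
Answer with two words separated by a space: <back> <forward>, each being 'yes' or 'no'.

After 1 (visit(Z)): cur=Z back=1 fwd=0
After 2 (visit(W)): cur=W back=2 fwd=0
After 3 (back): cur=Z back=1 fwd=1
After 4 (forward): cur=W back=2 fwd=0
After 5 (visit(F)): cur=F back=3 fwd=0
After 6 (visit(X)): cur=X back=4 fwd=0
After 7 (back): cur=F back=3 fwd=1
After 8 (forward): cur=X back=4 fwd=0
After 9 (visit(V)): cur=V back=5 fwd=0
After 10 (back): cur=X back=4 fwd=1

Answer: yes yes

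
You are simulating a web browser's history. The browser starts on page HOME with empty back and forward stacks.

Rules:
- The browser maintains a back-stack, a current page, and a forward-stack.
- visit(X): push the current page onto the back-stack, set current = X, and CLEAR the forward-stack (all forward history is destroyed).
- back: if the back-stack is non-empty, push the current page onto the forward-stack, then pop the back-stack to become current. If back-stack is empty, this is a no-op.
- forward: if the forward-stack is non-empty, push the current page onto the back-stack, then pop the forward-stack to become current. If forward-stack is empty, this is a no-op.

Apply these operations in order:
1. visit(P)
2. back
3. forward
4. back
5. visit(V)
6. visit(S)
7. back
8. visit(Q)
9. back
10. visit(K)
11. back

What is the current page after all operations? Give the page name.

After 1 (visit(P)): cur=P back=1 fwd=0
After 2 (back): cur=HOME back=0 fwd=1
After 3 (forward): cur=P back=1 fwd=0
After 4 (back): cur=HOME back=0 fwd=1
After 5 (visit(V)): cur=V back=1 fwd=0
After 6 (visit(S)): cur=S back=2 fwd=0
After 7 (back): cur=V back=1 fwd=1
After 8 (visit(Q)): cur=Q back=2 fwd=0
After 9 (back): cur=V back=1 fwd=1
After 10 (visit(K)): cur=K back=2 fwd=0
After 11 (back): cur=V back=1 fwd=1

Answer: V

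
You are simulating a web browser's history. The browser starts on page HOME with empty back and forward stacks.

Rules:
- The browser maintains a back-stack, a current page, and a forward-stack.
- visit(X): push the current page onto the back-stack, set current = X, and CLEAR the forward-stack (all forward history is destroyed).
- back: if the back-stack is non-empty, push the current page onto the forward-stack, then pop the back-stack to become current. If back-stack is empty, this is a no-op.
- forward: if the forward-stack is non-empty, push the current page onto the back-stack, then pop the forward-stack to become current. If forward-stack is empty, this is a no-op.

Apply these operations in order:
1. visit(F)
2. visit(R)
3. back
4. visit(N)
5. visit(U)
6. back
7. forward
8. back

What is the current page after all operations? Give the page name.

After 1 (visit(F)): cur=F back=1 fwd=0
After 2 (visit(R)): cur=R back=2 fwd=0
After 3 (back): cur=F back=1 fwd=1
After 4 (visit(N)): cur=N back=2 fwd=0
After 5 (visit(U)): cur=U back=3 fwd=0
After 6 (back): cur=N back=2 fwd=1
After 7 (forward): cur=U back=3 fwd=0
After 8 (back): cur=N back=2 fwd=1

Answer: N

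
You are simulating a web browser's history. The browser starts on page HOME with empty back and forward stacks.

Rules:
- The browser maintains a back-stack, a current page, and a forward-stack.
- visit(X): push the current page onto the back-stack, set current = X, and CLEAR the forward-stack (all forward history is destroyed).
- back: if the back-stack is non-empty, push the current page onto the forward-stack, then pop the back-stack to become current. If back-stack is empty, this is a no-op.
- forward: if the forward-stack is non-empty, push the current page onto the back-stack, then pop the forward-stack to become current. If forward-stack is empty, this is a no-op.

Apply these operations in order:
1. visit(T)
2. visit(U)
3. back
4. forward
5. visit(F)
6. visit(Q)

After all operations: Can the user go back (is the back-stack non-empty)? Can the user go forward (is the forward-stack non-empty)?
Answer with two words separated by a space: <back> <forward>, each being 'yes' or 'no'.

After 1 (visit(T)): cur=T back=1 fwd=0
After 2 (visit(U)): cur=U back=2 fwd=0
After 3 (back): cur=T back=1 fwd=1
After 4 (forward): cur=U back=2 fwd=0
After 5 (visit(F)): cur=F back=3 fwd=0
After 6 (visit(Q)): cur=Q back=4 fwd=0

Answer: yes no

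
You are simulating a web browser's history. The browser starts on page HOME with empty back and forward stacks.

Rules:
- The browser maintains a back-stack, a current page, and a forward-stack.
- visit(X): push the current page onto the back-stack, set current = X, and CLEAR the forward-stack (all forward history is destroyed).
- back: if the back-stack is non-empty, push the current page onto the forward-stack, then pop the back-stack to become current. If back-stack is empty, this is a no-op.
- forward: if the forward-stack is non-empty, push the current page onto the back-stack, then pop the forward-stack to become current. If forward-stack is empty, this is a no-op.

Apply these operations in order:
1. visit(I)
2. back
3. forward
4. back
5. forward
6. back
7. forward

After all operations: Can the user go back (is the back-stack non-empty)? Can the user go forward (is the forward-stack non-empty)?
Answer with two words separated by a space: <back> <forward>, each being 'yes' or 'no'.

After 1 (visit(I)): cur=I back=1 fwd=0
After 2 (back): cur=HOME back=0 fwd=1
After 3 (forward): cur=I back=1 fwd=0
After 4 (back): cur=HOME back=0 fwd=1
After 5 (forward): cur=I back=1 fwd=0
After 6 (back): cur=HOME back=0 fwd=1
After 7 (forward): cur=I back=1 fwd=0

Answer: yes no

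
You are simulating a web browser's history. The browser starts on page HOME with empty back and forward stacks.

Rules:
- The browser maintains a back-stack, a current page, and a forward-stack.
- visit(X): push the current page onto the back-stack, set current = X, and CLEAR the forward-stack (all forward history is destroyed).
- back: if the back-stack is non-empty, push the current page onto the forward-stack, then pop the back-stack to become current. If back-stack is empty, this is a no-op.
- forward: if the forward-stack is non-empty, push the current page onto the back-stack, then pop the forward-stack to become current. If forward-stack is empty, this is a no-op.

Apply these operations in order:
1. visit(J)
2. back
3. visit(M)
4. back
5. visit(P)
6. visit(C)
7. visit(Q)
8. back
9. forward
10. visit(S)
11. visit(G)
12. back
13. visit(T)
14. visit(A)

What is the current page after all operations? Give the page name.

Answer: A

Derivation:
After 1 (visit(J)): cur=J back=1 fwd=0
After 2 (back): cur=HOME back=0 fwd=1
After 3 (visit(M)): cur=M back=1 fwd=0
After 4 (back): cur=HOME back=0 fwd=1
After 5 (visit(P)): cur=P back=1 fwd=0
After 6 (visit(C)): cur=C back=2 fwd=0
After 7 (visit(Q)): cur=Q back=3 fwd=0
After 8 (back): cur=C back=2 fwd=1
After 9 (forward): cur=Q back=3 fwd=0
After 10 (visit(S)): cur=S back=4 fwd=0
After 11 (visit(G)): cur=G back=5 fwd=0
After 12 (back): cur=S back=4 fwd=1
After 13 (visit(T)): cur=T back=5 fwd=0
After 14 (visit(A)): cur=A back=6 fwd=0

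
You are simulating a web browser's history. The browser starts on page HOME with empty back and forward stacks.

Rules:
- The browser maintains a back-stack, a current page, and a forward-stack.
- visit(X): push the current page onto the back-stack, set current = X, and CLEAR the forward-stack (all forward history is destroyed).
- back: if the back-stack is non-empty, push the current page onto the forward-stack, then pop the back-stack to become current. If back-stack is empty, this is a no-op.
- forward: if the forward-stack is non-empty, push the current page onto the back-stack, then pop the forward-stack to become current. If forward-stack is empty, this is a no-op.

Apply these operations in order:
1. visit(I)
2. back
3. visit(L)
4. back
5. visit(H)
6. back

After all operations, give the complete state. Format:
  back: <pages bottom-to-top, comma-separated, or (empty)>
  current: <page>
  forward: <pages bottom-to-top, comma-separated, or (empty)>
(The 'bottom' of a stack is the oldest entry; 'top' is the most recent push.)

Answer: back: (empty)
current: HOME
forward: H

Derivation:
After 1 (visit(I)): cur=I back=1 fwd=0
After 2 (back): cur=HOME back=0 fwd=1
After 3 (visit(L)): cur=L back=1 fwd=0
After 4 (back): cur=HOME back=0 fwd=1
After 5 (visit(H)): cur=H back=1 fwd=0
After 6 (back): cur=HOME back=0 fwd=1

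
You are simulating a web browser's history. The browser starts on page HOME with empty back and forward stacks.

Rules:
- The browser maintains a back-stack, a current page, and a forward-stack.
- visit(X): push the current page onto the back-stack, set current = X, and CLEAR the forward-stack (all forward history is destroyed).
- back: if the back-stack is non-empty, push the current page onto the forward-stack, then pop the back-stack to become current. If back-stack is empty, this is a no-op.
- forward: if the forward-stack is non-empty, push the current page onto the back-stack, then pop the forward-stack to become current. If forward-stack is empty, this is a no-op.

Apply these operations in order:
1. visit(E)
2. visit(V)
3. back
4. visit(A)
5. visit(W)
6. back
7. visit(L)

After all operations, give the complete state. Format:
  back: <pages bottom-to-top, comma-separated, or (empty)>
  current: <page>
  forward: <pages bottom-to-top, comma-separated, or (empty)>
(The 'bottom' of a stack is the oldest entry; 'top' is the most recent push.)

After 1 (visit(E)): cur=E back=1 fwd=0
After 2 (visit(V)): cur=V back=2 fwd=0
After 3 (back): cur=E back=1 fwd=1
After 4 (visit(A)): cur=A back=2 fwd=0
After 5 (visit(W)): cur=W back=3 fwd=0
After 6 (back): cur=A back=2 fwd=1
After 7 (visit(L)): cur=L back=3 fwd=0

Answer: back: HOME,E,A
current: L
forward: (empty)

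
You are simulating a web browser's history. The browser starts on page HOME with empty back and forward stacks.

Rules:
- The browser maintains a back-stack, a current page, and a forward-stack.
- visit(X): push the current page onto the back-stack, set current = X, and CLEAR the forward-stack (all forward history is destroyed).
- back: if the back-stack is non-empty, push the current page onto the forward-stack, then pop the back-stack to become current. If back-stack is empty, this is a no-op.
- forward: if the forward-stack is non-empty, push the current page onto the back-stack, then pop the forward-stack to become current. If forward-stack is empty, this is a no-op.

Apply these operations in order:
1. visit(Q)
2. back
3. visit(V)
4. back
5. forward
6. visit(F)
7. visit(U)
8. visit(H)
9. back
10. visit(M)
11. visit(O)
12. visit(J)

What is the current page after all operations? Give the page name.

Answer: J

Derivation:
After 1 (visit(Q)): cur=Q back=1 fwd=0
After 2 (back): cur=HOME back=0 fwd=1
After 3 (visit(V)): cur=V back=1 fwd=0
After 4 (back): cur=HOME back=0 fwd=1
After 5 (forward): cur=V back=1 fwd=0
After 6 (visit(F)): cur=F back=2 fwd=0
After 7 (visit(U)): cur=U back=3 fwd=0
After 8 (visit(H)): cur=H back=4 fwd=0
After 9 (back): cur=U back=3 fwd=1
After 10 (visit(M)): cur=M back=4 fwd=0
After 11 (visit(O)): cur=O back=5 fwd=0
After 12 (visit(J)): cur=J back=6 fwd=0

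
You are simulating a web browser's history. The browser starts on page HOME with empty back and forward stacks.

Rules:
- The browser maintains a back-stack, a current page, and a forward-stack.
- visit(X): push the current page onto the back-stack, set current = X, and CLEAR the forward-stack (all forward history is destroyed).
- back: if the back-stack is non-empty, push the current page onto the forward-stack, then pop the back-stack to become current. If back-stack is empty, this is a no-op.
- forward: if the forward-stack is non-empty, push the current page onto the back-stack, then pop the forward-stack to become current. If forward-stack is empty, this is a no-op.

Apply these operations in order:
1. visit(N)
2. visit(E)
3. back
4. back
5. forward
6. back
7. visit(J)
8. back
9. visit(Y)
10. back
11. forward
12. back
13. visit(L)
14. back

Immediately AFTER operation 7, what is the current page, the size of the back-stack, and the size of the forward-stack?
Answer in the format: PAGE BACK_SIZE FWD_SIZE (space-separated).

After 1 (visit(N)): cur=N back=1 fwd=0
After 2 (visit(E)): cur=E back=2 fwd=0
After 3 (back): cur=N back=1 fwd=1
After 4 (back): cur=HOME back=0 fwd=2
After 5 (forward): cur=N back=1 fwd=1
After 6 (back): cur=HOME back=0 fwd=2
After 7 (visit(J)): cur=J back=1 fwd=0

J 1 0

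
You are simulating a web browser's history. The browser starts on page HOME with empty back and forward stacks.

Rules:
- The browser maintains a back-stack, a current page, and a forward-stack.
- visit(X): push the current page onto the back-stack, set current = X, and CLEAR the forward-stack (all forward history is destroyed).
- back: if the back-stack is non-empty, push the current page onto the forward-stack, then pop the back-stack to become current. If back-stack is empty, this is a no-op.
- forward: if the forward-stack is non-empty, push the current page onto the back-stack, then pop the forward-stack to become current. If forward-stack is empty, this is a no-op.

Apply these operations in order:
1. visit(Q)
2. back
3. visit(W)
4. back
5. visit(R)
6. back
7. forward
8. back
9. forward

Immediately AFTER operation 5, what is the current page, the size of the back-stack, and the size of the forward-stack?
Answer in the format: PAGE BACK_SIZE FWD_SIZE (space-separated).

After 1 (visit(Q)): cur=Q back=1 fwd=0
After 2 (back): cur=HOME back=0 fwd=1
After 3 (visit(W)): cur=W back=1 fwd=0
After 4 (back): cur=HOME back=0 fwd=1
After 5 (visit(R)): cur=R back=1 fwd=0

R 1 0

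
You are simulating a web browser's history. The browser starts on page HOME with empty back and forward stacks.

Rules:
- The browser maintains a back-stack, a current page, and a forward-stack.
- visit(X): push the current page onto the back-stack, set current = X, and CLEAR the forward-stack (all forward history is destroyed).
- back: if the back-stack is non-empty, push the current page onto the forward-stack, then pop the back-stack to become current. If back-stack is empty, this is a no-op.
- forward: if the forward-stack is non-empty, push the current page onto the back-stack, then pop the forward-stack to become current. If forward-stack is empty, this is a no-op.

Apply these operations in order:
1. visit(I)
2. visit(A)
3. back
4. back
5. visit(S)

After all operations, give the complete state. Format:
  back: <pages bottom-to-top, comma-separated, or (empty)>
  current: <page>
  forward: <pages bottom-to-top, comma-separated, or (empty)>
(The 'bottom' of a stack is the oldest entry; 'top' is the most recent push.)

After 1 (visit(I)): cur=I back=1 fwd=0
After 2 (visit(A)): cur=A back=2 fwd=0
After 3 (back): cur=I back=1 fwd=1
After 4 (back): cur=HOME back=0 fwd=2
After 5 (visit(S)): cur=S back=1 fwd=0

Answer: back: HOME
current: S
forward: (empty)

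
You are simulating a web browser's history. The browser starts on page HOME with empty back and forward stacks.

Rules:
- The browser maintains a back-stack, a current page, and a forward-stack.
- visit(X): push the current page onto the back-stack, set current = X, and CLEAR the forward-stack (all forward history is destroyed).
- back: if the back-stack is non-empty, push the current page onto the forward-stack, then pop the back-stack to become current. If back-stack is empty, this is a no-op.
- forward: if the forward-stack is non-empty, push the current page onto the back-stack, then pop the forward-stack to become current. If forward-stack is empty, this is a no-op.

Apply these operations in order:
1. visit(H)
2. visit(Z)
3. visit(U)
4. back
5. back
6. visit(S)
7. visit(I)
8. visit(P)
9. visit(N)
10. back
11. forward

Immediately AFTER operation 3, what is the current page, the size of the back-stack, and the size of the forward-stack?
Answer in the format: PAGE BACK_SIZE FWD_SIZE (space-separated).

After 1 (visit(H)): cur=H back=1 fwd=0
After 2 (visit(Z)): cur=Z back=2 fwd=0
After 3 (visit(U)): cur=U back=3 fwd=0

U 3 0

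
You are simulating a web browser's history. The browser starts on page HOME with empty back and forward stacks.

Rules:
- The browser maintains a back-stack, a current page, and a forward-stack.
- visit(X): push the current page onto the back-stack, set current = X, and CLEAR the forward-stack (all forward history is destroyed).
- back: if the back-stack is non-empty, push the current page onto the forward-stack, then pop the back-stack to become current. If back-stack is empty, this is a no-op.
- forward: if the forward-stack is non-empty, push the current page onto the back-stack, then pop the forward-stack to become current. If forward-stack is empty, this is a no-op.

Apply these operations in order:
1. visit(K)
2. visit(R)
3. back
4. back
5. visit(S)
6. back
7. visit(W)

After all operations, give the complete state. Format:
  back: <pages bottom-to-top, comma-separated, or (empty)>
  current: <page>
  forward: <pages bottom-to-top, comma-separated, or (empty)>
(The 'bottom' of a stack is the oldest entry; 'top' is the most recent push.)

After 1 (visit(K)): cur=K back=1 fwd=0
After 2 (visit(R)): cur=R back=2 fwd=0
After 3 (back): cur=K back=1 fwd=1
After 4 (back): cur=HOME back=0 fwd=2
After 5 (visit(S)): cur=S back=1 fwd=0
After 6 (back): cur=HOME back=0 fwd=1
After 7 (visit(W)): cur=W back=1 fwd=0

Answer: back: HOME
current: W
forward: (empty)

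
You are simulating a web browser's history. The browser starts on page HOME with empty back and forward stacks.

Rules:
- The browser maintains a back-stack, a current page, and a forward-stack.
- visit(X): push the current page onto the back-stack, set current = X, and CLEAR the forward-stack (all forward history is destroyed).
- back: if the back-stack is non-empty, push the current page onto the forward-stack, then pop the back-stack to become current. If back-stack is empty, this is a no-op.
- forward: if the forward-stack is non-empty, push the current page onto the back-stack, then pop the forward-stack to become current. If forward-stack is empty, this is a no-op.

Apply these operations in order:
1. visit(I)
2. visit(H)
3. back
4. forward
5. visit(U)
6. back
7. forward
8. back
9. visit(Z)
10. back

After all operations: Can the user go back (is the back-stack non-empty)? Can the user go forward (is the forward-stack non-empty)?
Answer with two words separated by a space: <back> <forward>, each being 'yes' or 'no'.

After 1 (visit(I)): cur=I back=1 fwd=0
After 2 (visit(H)): cur=H back=2 fwd=0
After 3 (back): cur=I back=1 fwd=1
After 4 (forward): cur=H back=2 fwd=0
After 5 (visit(U)): cur=U back=3 fwd=0
After 6 (back): cur=H back=2 fwd=1
After 7 (forward): cur=U back=3 fwd=0
After 8 (back): cur=H back=2 fwd=1
After 9 (visit(Z)): cur=Z back=3 fwd=0
After 10 (back): cur=H back=2 fwd=1

Answer: yes yes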